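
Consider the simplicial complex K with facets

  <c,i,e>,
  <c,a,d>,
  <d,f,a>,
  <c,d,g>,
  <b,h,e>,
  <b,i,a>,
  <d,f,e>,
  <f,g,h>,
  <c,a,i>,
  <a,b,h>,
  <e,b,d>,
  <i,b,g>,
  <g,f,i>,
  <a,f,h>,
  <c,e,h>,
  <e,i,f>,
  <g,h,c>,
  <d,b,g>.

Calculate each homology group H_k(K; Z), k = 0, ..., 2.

H_0 = Z,  H_1 = Z^2,  H_2 = Z.

We work with the vertex ordering a < b < c < d < e < f < g < h < i. The simplices of K, each written with vertices in increasing order, are:

  0-simplices (9): a, b, c, d, e, f, g, h, i
  1-simplices (27): ab, ac, ad, af, ah, ai, bd, be, bg, bh, bi, cd, ce, cg, ch, ci, de, df, dg, ef, eh, ei, fg, fh, fi, gh, gi
  2-simplices (18): abh, abi, acd, aci, adf, afh, bde, bdg, beh, bgi, cdg, ceh, cei, cgh, def, efi, fgh, fgi

so the chain groups are C_0 ≅ Z^9, C_1 ≅ Z^27, C_2 ≅ Z^18.

Boundary ∂_1: C_1 → C_0 is given by ∂[p,q] = [q] − [p]. For instance
  ∂be = e − b.
As a 9×27 matrix over Z this has rank 8, with invariant factors (1,1,1,1,1,1,1,1).

Boundary ∂_2: C_2 → C_1 sends each 2-simplex [p,q,r] to [q,r] − [p,r] + [p,q]. For instance
  ∂cdg = dg − cg + cd,
  ∂bde = de − be + bd.
The 27×18 boundary matrix has rank 17 and Smith normal form diag(1,1,1,1,1,1,1,1,1,1,1,1,1,1,1,1,1).

From H_k ≅ ker(∂_k) / im(∂_{k+1}) we obtain:

  H_0: rank C_0 − rank ∂_1 = 9 − 8 = 1, and the invariant factors of ∂_1 are all 1, so H_0 = Z.
  H_1: rank ker ∂_1 − rank ∂_2 = (27 − 8) − 17 = 2, and the invariant factors of ∂_2 are all 1, so H_1 = Z^2.
  H_2: rank ker ∂_2 − rank ∂_3 = (18 − 17) − 0 = 1, and there is no ∂_3, so H_2 = Z.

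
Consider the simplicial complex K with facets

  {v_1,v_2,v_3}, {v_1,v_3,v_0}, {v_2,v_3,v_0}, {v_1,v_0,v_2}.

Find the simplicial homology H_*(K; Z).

Order the vertices as v_0 < v_1 < v_2 < v_3. Listing each simplex with vertices in this order, K has dimension 2 with simplices:

  0-simplices (4): [v_0], [v_1], [v_2], [v_3]
  1-simplices (6): [v_0,v_1], [v_0,v_2], [v_0,v_3], [v_1,v_2], [v_1,v_3], [v_2,v_3]
  2-simplices (4): [v_0,v_1,v_2], [v_0,v_1,v_3], [v_0,v_2,v_3], [v_1,v_2,v_3]

Hence C_0 ≅ Z^4, C_1 ≅ Z^6, C_2 ≅ Z^4.

The boundary map ∂_1: C_1 → C_0 is given by ∂[p,q] = [q] − [p].
As a 4×6 matrix over Z this has rank 3, with invariant factors (1,1,1).

Boundary ∂_2: C_2 → C_1 maps a triangle to the signed sum of its edges. For instance
  ∂[v_0,v_1,v_2] = [v_1,v_2] − [v_0,v_2] + [v_0,v_1],
  ∂[v_0,v_1,v_3] = [v_1,v_3] − [v_0,v_3] + [v_0,v_1].
The resulting 6×4 matrix has rank 3, and its Smith normal form has invariant factors (1,1,1).

Computing H_k = (kernel of ∂_k) / (image of ∂_{k+1}):

  H_0: rank C_0 − rank ∂_1 = 4 − 3 = 1, and the invariant factors of ∂_1 are all 1, so H_0 ≅ Z.
  H_1: rank ker ∂_1 − rank ∂_2 = (6 − 3) − 3 = 0, and the invariant factors of ∂_2 are all 1, so H_1 ≅ 0.
  H_2: rank ker ∂_2 − rank ∂_3 = (4 − 3) − 0 = 1, and there is no ∂_3, so H_2 ≅ Z.

As a check, the Euler characteristic is 4 − 6 + 4 = 2, which agrees with 1 − 0 + 1 = 2.

H_0 ≅ Z,  H_1 = 0,  H_2 ≅ Z.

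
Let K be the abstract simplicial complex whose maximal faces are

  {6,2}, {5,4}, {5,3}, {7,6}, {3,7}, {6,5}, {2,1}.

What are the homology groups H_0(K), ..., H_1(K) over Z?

H_0 ≅ Z,  H_1 ≅ Z.

We work with the vertex ordering 1 < 2 < 3 < 4 < 5 < 6 < 7. The simplices of K, each written with vertices in increasing order, are:

  0-simplices (7): [1], [2], [3], [4], [5], [6], [7]
  1-simplices (7): [1,2], [2,6], [3,5], [3,7], [4,5], [5,6], [6,7]

Hence C_0 ≅ Z^7, C_1 ≅ Z^7.

∂_1: C_1 → C_0 sends each edge [p,q] (with p < q) to q − p. For instance
  ∂[1,2] = [2] − [1].
As a 7×7 matrix over Z this has rank 6, with invariant factors (1,1,1,1,1,1).

Computing H_k = (kernel of ∂_k) / (image of ∂_{k+1}):

  H_0: rank C_0 − rank ∂_1 = 7 − 6 = 1, and the invariant factors of ∂_1 are all 1, so H_0 ≅ Z.
  H_1: rank ker ∂_1 − rank ∂_2 = (7 − 6) − 0 = 1, and there is no ∂_2, so H_1 ≅ Z.

As a check, the Euler characteristic is 7 − 7 = 0, which agrees with 1 − 1 = 0.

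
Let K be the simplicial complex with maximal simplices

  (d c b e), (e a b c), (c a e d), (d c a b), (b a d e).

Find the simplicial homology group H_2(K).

K has 5 vertices, 10 edges, 10 triangles, 5 3-simplices.
rank ∂_2 = 6, rank ∂_3 = 4 ⇒ b_2 = 10 − 6 − 4 = 0; all invariant factors of ∂_3 are 1 so no torsion. So H_2 = 0.

H_2 = 0.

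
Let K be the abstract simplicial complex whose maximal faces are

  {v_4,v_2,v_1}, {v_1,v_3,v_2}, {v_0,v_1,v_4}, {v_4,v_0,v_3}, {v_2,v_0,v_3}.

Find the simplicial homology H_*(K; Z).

H_0 = Z,  H_1 = Z,  H_2 = 0.

Take the total order v_0 < v_1 < v_2 < v_3 < v_4 on the vertex set. Then K (dimension 2) consists of the simplices:

  0-simplices (5): [v_0], [v_1], [v_2], [v_3], [v_4]
  1-simplices (10): [v_0,v_1], [v_0,v_2], [v_0,v_3], [v_0,v_4], [v_1,v_2], [v_1,v_3], [v_1,v_4], [v_2,v_3], [v_2,v_4], [v_3,v_4]
  2-simplices (5): [v_0,v_1,v_4], [v_0,v_2,v_3], [v_0,v_3,v_4], [v_1,v_2,v_3], [v_1,v_2,v_4]

so the chain groups are C_0 ≅ Z^5, C_1 ≅ Z^10, C_2 ≅ Z^5.

∂_1: C_1 → C_0 maps an edge to its endpoints' difference, ∂[p,q] = q − p. For instance
  ∂[v_0,v_4] = [v_4] − [v_0].
As a 5×10 matrix over Z this has rank 4, with invariant factors (1,1,1,1).

Boundary ∂_2: C_2 → C_1 sends each 2-simplex [p,q,r] to [q,r] − [p,r] + [p,q]. For instance
  ∂[v_1,v_2,v_4] = [v_2,v_4] − [v_1,v_4] + [v_1,v_2],
  ∂[v_0,v_3,v_4] = [v_3,v_4] − [v_0,v_4] + [v_0,v_3].
This gives a 10×5 integer matrix of rank 5; reducing to Smith normal form yields diagonal entries (1,1,1,1,1).

Reading off H_k = ker ∂_k / im ∂_{k+1}:

  H_0: rank C_0 − rank ∂_1 = 5 − 4 = 1, and the invariant factors of ∂_1 are all 1, so H_0 ≅ Z.
  H_1: rank ker ∂_1 − rank ∂_2 = (10 − 4) − 5 = 1, and the invariant factors of ∂_2 are all 1, so H_1 ≅ Z.
  H_2: rank ker ∂_2 − rank ∂_3 = (5 − 5) − 0 = 0, and there is no ∂_3, so H_2 ≅ 0.

(K is a triangulation of the Möbius band.)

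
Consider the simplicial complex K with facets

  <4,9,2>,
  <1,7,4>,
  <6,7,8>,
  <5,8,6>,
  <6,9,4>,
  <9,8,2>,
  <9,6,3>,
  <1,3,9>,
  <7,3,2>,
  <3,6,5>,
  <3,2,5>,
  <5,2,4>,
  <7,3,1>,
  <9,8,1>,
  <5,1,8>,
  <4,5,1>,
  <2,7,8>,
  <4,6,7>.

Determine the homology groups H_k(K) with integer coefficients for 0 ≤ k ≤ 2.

H_0 = Z,  H_1 = Z^2,  H_2 = Z.

We work with the vertex ordering 1 < 2 < 3 < 4 < 5 < 6 < 7 < 8 < 9. The simplices of K, each written with vertices in increasing order, are:

  0-simplices (9): [1], [2], [3], [4], [5], [6], [7], [8], [9]
  1-simplices (27): (27 of them)
  2-simplices (18): [1,3,7], [1,3,9], [1,4,5], [1,4,7], [1,5,8], [1,8,9], [2,3,5], [2,3,7], [2,4,5], [2,4,9], [2,7,8], [2,8,9], [3,5,6], [3,6,9], [4,6,7], [4,6,9], [5,6,8], [6,7,8]

giving chain groups C_0 ≅ Z^9, C_1 ≅ Z^27, C_2 ≅ Z^18.

∂_1: C_1 → C_0 sends each edge [p,q] (with p < q) to q − p. For instance
  ∂[6,9] = [9] − [6].
This gives a 9×27 integer matrix of rank 8; reducing to Smith normal form yields diagonal entries (1,1,1,1,1,1,1,1).

∂_2: C_2 → C_1 acts by ∂[p,q,r] = [q,r] − [p,r] + [p,q]. For instance
  ∂[1,4,5] = [4,5] − [1,5] + [1,4],
  ∂[3,5,6] = [5,6] − [3,6] + [3,5].
The resulting 27×18 matrix has rank 17, and its Smith normal form has invariant factors (1,1,1,1,1,1,1,1,1,1,1,1,1,1,1,1,1).

Computing H_k = (kernel of ∂_k) / (image of ∂_{k+1}):

  H_0: rank C_0 − rank ∂_1 = 9 − 8 = 1, and the invariant factors of ∂_1 are all 1, so H_0 ≅ Z.
  H_1: rank ker ∂_1 − rank ∂_2 = (27 − 8) − 17 = 2, and the invariant factors of ∂_2 are all 1, so H_1 ≅ Z^2.
  H_2: rank ker ∂_2 − rank ∂_3 = (18 − 17) − 0 = 1, and there is no ∂_3, so H_2 ≅ Z.

(K is a triangulation of the torus T^2.)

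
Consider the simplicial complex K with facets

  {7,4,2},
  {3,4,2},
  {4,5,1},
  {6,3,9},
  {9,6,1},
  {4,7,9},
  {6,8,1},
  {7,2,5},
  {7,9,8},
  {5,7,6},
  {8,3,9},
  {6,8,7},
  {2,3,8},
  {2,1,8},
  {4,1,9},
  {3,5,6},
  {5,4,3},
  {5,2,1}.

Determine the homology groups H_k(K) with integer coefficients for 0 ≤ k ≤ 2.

H_0 = Z,  H_1 = Z ⊕ Z/2,  H_2 = 0.

K has 9 vertices, 27 edges, 18 triangles.
rank ∂_0 = 0, rank ∂_1 = 8 ⇒ b_0 = 9 − 0 − 8 = 1; all invariant factors of ∂_1 are 1 so no torsion. So H_0 = Z.
rank ∂_1 = 8, rank ∂_2 = 18 ⇒ b_1 = 27 − 8 − 18 = 1; ∂_2 has invariant factor(s) [2] giving torsion. So H_1 = Z ⊕ Z/2.
rank ∂_2 = 18, rank ∂_3 = 0 ⇒ b_2 = 18 − 18 − 0 = 0. So H_2 = 0.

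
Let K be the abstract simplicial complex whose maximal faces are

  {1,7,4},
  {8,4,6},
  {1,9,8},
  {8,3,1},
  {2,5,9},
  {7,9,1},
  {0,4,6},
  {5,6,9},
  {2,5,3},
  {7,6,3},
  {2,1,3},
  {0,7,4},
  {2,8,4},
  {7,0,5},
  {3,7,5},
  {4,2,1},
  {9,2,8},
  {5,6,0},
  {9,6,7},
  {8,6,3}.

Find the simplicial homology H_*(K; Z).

Fix the vertex order 0 < 1 < 2 < 3 < 4 < 5 < 6 < 7 < 8 < 9 and write every simplex with vertices in increasing order. Then dim K = 2 and the simplices of K are:

  0-simplices (10): [0], [1], [2], [3], [4], [5], [6], [7], [8], [9]
  1-simplices (30): (30 of them)
  2-simplices (20): (20 of them)

giving chain groups C_0 ≅ Z^10, C_1 ≅ Z^30, C_2 ≅ Z^20.

Boundary ∂_1: C_1 → C_0 maps an edge to its endpoints' difference, ∂[p,q] = q − p. For instance
  ∂[1,8] = [8] − [1].
The resulting 10×30 matrix has rank 9, and its Smith normal form has invariant factors (1,1,1,1,1,1,1,1,1).

The boundary map ∂_2: C_2 → C_1 sends each 2-simplex [p,q,r] to [q,r] − [p,r] + [p,q]. For instance
  ∂[0,4,7] = [4,7] − [0,7] + [0,4],
  ∂[6,7,9] = [7,9] − [6,9] + [6,7].
The 30×20 boundary matrix has rank 20 and Smith normal form diag(1,1,1,1,1,1,1,1,1,1,1,1,1,1,1,1,1,1,1,2).

Computing H_k = (kernel of ∂_k) / (image of ∂_{k+1}):

  H_0: rank C_0 − rank ∂_1 = 10 − 9 = 1, and the invariant factors of ∂_1 are all 1, so H_0 = Z.
  H_1: rank ker ∂_1 − rank ∂_2 = (30 − 9) − 20 = 1, and ∂_2 has invariant factor 2 > 1, so H_1 = Z ⊕ Z/2.
  H_2: rank ker ∂_2 − rank ∂_3 = (20 − 20) − 0 = 0, and there is no ∂_3, so H_2 = 0.

H_0 = Z,  H_1 = Z ⊕ Z/2,  H_2 = 0.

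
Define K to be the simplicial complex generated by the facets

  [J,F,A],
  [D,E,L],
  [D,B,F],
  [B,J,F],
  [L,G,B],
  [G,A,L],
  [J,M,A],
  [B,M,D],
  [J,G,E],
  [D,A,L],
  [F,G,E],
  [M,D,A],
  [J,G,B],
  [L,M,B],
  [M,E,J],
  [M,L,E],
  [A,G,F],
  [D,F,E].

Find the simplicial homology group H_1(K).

K has 9 vertices, 27 edges, 18 triangles.
rank ∂_1 = 8, rank ∂_2 = 18 ⇒ b_1 = 27 − 8 − 18 = 1; ∂_2 has invariant factor(s) [2] giving torsion. So H_1 = Z ⊕ Z/2.

H_1 = Z ⊕ Z/2.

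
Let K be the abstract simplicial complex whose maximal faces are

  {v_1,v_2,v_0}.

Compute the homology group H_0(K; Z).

We work with the vertex ordering v_0 < v_1 < v_2. The simplices of K, each written with vertices in increasing order, are:

  0-simplices (3): [v_0], [v_1], [v_2]
  1-simplices (3): [v_0,v_1], [v_0,v_2], [v_1,v_2]
  2-simplices (1): [v_0,v_1,v_2]

so the chain groups are C_0 ≅ Z^3, C_1 ≅ Z^3, C_2 ≅ Z^1.

The boundary map ∂_1: C_1 → C_0 maps an edge to its endpoints' difference, ∂[p,q] = q − p. For instance
  ∂[v_0,v_2] = [v_2] − [v_0].
This gives a 3×3 integer matrix of rank 2; reducing to Smith normal form yields diagonal entries (1,1).

∂_2: C_2 → C_1 sends each 2-simplex [p,q,r] to [q,r] − [p,r] + [p,q]. For instance
  ∂[v_0,v_1,v_2] = [v_1,v_2] − [v_0,v_2] + [v_0,v_1].
The 3×1 boundary matrix has rank 1 and Smith normal form diag(1).

Reading off H_k = ker ∂_k / im ∂_{k+1}:

  H_0: rank C_0 − rank ∂_1 = 3 − 2 = 1, and the invariant factors of ∂_1 are all 1, so H_0 ≅ Z.

H_0 ≅ Z.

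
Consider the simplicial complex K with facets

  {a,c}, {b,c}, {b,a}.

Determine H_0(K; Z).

H_0 ≅ Z.

K has 3 vertices, 3 edges.
rank ∂_0 = 0, rank ∂_1 = 2 ⇒ b_0 = 3 − 0 − 2 = 1; all invariant factors of ∂_1 are 1 so no torsion. So H_0 = Z.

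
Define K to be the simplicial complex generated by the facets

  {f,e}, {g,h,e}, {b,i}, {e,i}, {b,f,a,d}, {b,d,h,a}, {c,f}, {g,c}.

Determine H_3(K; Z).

We work with the vertex ordering a < b < c < d < e < f < g < h < i. The simplices of K, each written with vertices in increasing order, are:

  0-simplices (9): a, b, c, d, e, f, g, h, i
  1-simplices (17): ab, ad, af, ah, bd, bf, bh, bi, cf, cg, df, dh, ef, eg, eh, ei, gh
  2-simplices (8): abd, abf, abh, adf, adh, bdf, bdh, egh
  3-simplices (2): abdf, abdh

so the chain groups are C_0 ≅ Z^9, C_1 ≅ Z^17, C_2 ≅ Z^8, C_3 ≅ Z^2.

Boundary ∂_1: C_1 → C_0 maps an edge to its endpoints' difference, ∂[p,q] = q − p. For instance
  ∂ef = f − e.
The resulting 9×17 matrix has rank 8, and its Smith normal form has invariant factors (1,1,1,1,1,1,1,1).

Boundary ∂_2: C_2 → C_1 acts by ∂[p,q,r] = [q,r] − [p,r] + [p,q]. For instance
  ∂abd = bd − ad + ab,
  ∂egh = gh − eh + eg.
The 17×8 boundary matrix has rank 6 and Smith normal form diag(1,1,1,1,1,1).

∂_3: C_3 → C_2 sends each 3-simplex σ to the alternating sum Σ_i (−1)^i (σ with its i-th vertex removed). For instance
  ∂abdf = bdf − adf + abf − abd,
  ∂abdh = bdh − adh + abh − abd.
This gives a 8×2 integer matrix of rank 2; reducing to Smith normal form yields diagonal entries (1,1).

Computing H_k = (kernel of ∂_k) / (image of ∂_{k+1}):

  H_3: rank ker ∂_3 − rank ∂_4 = (2 − 2) − 0 = 0, and there is no ∂_4, so H_3 ≅ 0.

H_3 ≅ 0.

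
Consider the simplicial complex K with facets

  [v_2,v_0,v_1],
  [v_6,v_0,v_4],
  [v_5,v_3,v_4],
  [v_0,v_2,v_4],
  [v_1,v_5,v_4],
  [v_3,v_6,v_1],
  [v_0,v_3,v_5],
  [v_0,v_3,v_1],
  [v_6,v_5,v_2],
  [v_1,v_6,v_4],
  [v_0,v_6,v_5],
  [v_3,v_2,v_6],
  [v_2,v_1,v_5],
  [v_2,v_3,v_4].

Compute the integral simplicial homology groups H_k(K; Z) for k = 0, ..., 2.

H_0 ≅ Z,  H_1 ≅ Z^2,  H_2 ≅ Z.

We work with the vertex ordering v_0 < v_1 < v_2 < v_3 < v_4 < v_5 < v_6. The simplices of K, each written with vertices in increasing order, are:

  0-simplices (7): [v_0], [v_1], [v_2], [v_3], [v_4], [v_5], [v_6]
  1-simplices (21): (21 of them)
  2-simplices (14): (14 of them)

Hence C_0 ≅ Z^7, C_1 ≅ Z^21, C_2 ≅ Z^14.

∂_1: C_1 → C_0 sends each edge [p,q] (with p < q) to q − p. For instance
  ∂[v_0,v_1] = [v_1] − [v_0].
The 7×21 boundary matrix has rank 6 and Smith normal form diag(1,1,1,1,1,1).

Boundary ∂_2: C_2 → C_1 maps a triangle to the signed sum of its edges. For instance
  ∂[v_3,v_4,v_5] = [v_4,v_5] − [v_3,v_5] + [v_3,v_4],
  ∂[v_1,v_4,v_5] = [v_4,v_5] − [v_1,v_5] + [v_1,v_4].
The resulting 21×14 matrix has rank 13, and its Smith normal form has invariant factors (1,1,1,1,1,1,1,1,1,1,1,1,1).

From H_k ≅ ker(∂_k) / im(∂_{k+1}) we obtain:

  H_0: rank C_0 − rank ∂_1 = 7 − 6 = 1, and the invariant factors of ∂_1 are all 1, so H_0 ≅ Z.
  H_1: rank ker ∂_1 − rank ∂_2 = (21 − 6) − 13 = 2, and the invariant factors of ∂_2 are all 1, so H_1 ≅ Z^2.
  H_2: rank ker ∂_2 − rank ∂_3 = (14 − 13) − 0 = 1, and there is no ∂_3, so H_2 ≅ Z.

(K is a triangulation of the torus T^2.)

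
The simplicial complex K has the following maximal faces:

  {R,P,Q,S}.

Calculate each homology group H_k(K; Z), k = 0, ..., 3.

H_0 = Z,  H_1 = 0,  H_2 = 0,  H_3 = 0.

K has 4 vertices, 6 edges, 4 triangles, 1 3-simplex.
rank ∂_0 = 0, rank ∂_1 = 3 ⇒ b_0 = 4 − 0 − 3 = 1; all invariant factors of ∂_1 are 1 so no torsion. So H_0 = Z.
rank ∂_1 = 3, rank ∂_2 = 3 ⇒ b_1 = 6 − 3 − 3 = 0; all invariant factors of ∂_2 are 1 so no torsion. So H_1 = 0.
rank ∂_2 = 3, rank ∂_3 = 1 ⇒ b_2 = 4 − 3 − 1 = 0; all invariant factors of ∂_3 are 1 so no torsion. So H_2 = 0.
rank ∂_3 = 1, rank ∂_4 = 0 ⇒ b_3 = 1 − 1 − 0 = 0. So H_3 = 0.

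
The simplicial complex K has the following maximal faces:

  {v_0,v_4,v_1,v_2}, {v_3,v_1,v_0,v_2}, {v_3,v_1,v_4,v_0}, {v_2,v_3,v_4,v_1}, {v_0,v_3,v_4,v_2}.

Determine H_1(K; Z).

H_1 = 0.

We work with the vertex ordering v_0 < v_1 < v_2 < v_3 < v_4. The simplices of K, each written with vertices in increasing order, are:

  0-simplices (5): [v_0], [v_1], [v_2], [v_3], [v_4]
  1-simplices (10): [v_0,v_1], [v_0,v_2], [v_0,v_3], [v_0,v_4], [v_1,v_2], [v_1,v_3], [v_1,v_4], [v_2,v_3], [v_2,v_4], [v_3,v_4]
  2-simplices (10): [v_0,v_1,v_2], [v_0,v_1,v_3], [v_0,v_1,v_4], [v_0,v_2,v_3], [v_0,v_2,v_4], [v_0,v_3,v_4], [v_1,v_2,v_3], [v_1,v_2,v_4], [v_1,v_3,v_4], [v_2,v_3,v_4]
  3-simplices (5): [v_0,v_1,v_2,v_3], [v_0,v_1,v_2,v_4], [v_0,v_1,v_3,v_4], [v_0,v_2,v_3,v_4], [v_1,v_2,v_3,v_4]

giving chain groups C_0 ≅ Z^5, C_1 ≅ Z^10, C_2 ≅ Z^10, C_3 ≅ Z^5.

∂_1: C_1 → C_0 maps an edge to its endpoints' difference, ∂[p,q] = q − p.
As a 5×10 matrix over Z this has rank 4, with invariant factors (1,1,1,1).

The boundary map ∂_2: C_2 → C_1 sends each 2-simplex [p,q,r] to [q,r] − [p,r] + [p,q]. For instance
  ∂[v_1,v_2,v_3] = [v_2,v_3] − [v_1,v_3] + [v_1,v_2],
  ∂[v_1,v_2,v_4] = [v_2,v_4] − [v_1,v_4] + [v_1,v_2].
The 10×10 boundary matrix has rank 6 and Smith normal form diag(1,1,1,1,1,1).

Boundary ∂_3: C_3 → C_2 sends each 3-simplex σ to the alternating sum Σ_i (−1)^i (σ with its i-th vertex removed). For instance
  ∂[v_0,v_1,v_3,v_4] = [v_1,v_3,v_4] − [v_0,v_3,v_4] + [v_0,v_1,v_4] − [v_0,v_1,v_3],
  ∂[v_0,v_1,v_2,v_4] = [v_1,v_2,v_4] − [v_0,v_2,v_4] + [v_0,v_1,v_4] − [v_0,v_1,v_2].
This gives a 10×5 integer matrix of rank 4; reducing to Smith normal form yields diagonal entries (1,1,1,1).

From H_k ≅ ker(∂_k) / im(∂_{k+1}) we obtain:

  H_1: rank ker ∂_1 − rank ∂_2 = (10 − 4) − 6 = 0, and the invariant factors of ∂_2 are all 1, so H_1 = 0.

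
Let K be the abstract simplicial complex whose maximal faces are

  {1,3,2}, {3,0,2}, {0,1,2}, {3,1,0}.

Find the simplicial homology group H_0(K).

Fix the vertex order 0 < 1 < 2 < 3 and write every simplex with vertices in increasing order. Then dim K = 2 and the simplices of K are:

  0-simplices (4): [0], [1], [2], [3]
  1-simplices (6): [0,1], [0,2], [0,3], [1,2], [1,3], [2,3]
  2-simplices (4): [0,1,2], [0,1,3], [0,2,3], [1,2,3]

Hence C_0 ≅ Z^4, C_1 ≅ Z^6, C_2 ≅ Z^4.

Boundary ∂_1: C_1 → C_0 sends each edge [p,q] (with p < q) to q − p.
As a 4×6 matrix over Z this has rank 3, with invariant factors (1,1,1).

The boundary map ∂_2: C_2 → C_1 sends each 2-simplex [p,q,r] to [q,r] − [p,r] + [p,q]. For instance
  ∂[0,1,3] = [1,3] − [0,3] + [0,1],
  ∂[0,2,3] = [2,3] − [0,3] + [0,2].
The 6×4 boundary matrix has rank 3 and Smith normal form diag(1,1,1).

From H_k ≅ ker(∂_k) / im(∂_{k+1}) we obtain:

  H_0: rank C_0 − rank ∂_1 = 4 − 3 = 1, and the invariant factors of ∂_1 are all 1, so H_0 = Z.

(K is a triangulation of the 2-sphere S^2.)

H_0 = Z.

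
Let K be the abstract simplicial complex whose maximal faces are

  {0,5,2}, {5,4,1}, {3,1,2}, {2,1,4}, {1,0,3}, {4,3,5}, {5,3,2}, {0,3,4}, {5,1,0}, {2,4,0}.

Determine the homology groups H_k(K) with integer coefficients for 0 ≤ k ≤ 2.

H_0 ≅ Z,  H_1 ≅ Z/2Z,  H_2 = 0.

We work with the vertex ordering 0 < 1 < 2 < 3 < 4 < 5. The simplices of K, each written with vertices in increasing order, are:

  0-simplices (6): [0], [1], [2], [3], [4], [5]
  1-simplices (15): [0,1], [0,2], [0,3], [0,4], [0,5], [1,2], [1,3], [1,4], [1,5], [2,3], [2,4], [2,5], [3,4], [3,5], [4,5]
  2-simplices (10): [0,1,3], [0,1,5], [0,2,4], [0,2,5], [0,3,4], [1,2,3], [1,2,4], [1,4,5], [2,3,5], [3,4,5]

so the chain groups are C_0 ≅ Z^6, C_1 ≅ Z^15, C_2 ≅ Z^10.

The boundary map ∂_1: C_1 → C_0 sends each edge [p,q] (with p < q) to q − p. For instance
  ∂[4,5] = [5] − [4].
This gives a 6×15 integer matrix of rank 5; reducing to Smith normal form yields diagonal entries (1,1,1,1,1).

The boundary map ∂_2: C_2 → C_1 acts by ∂[p,q,r] = [q,r] − [p,r] + [p,q]. For instance
  ∂[0,2,4] = [2,4] − [0,4] + [0,2],
  ∂[1,2,4] = [2,4] − [1,4] + [1,2].
This gives a 15×10 integer matrix of rank 10; reducing to Smith normal form yields diagonal entries (1,1,1,1,1,1,1,1,1,2).

Reading off H_k = ker ∂_k / im ∂_{k+1}:

  H_0: rank C_0 − rank ∂_1 = 6 − 5 = 1, and the invariant factors of ∂_1 are all 1, so H_0 ≅ Z.
  H_1: rank ker ∂_1 − rank ∂_2 = (15 − 5) − 10 = 0, and ∂_2 has invariant factor 2 > 1, so H_1 ≅ Z/2Z.
  H_2: rank ker ∂_2 − rank ∂_3 = (10 − 10) − 0 = 0, and there is no ∂_3, so H_2 ≅ 0.

(K is a triangulation of the real projective plane RP^2.)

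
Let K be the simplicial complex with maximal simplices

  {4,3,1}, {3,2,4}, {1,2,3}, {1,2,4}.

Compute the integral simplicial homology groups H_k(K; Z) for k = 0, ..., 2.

Fix the vertex order 1 < 2 < 3 < 4 and write every simplex with vertices in increasing order. Then dim K = 2 and the simplices of K are:

  0-simplices (4): [1], [2], [3], [4]
  1-simplices (6): [1,2], [1,3], [1,4], [2,3], [2,4], [3,4]
  2-simplices (4): [1,2,3], [1,2,4], [1,3,4], [2,3,4]

Hence C_0 ≅ Z^4, C_1 ≅ Z^6, C_2 ≅ Z^4.

Boundary ∂_1: C_1 → C_0 sends each edge [p,q] (with p < q) to q − p.
This gives a 4×6 integer matrix of rank 3; reducing to Smith normal form yields diagonal entries (1,1,1).

∂_2: C_2 → C_1 acts by ∂[p,q,r] = [q,r] − [p,r] + [p,q]. For instance
  ∂[1,2,4] = [2,4] − [1,4] + [1,2],
  ∂[1,3,4] = [3,4] − [1,4] + [1,3].
The 6×4 boundary matrix has rank 3 and Smith normal form diag(1,1,1).

Now H_k = ker ∂_k / im ∂_{k+1}, so:

  H_0: rank C_0 − rank ∂_1 = 4 − 3 = 1, and the invariant factors of ∂_1 are all 1, so H_0 = Z.
  H_1: rank ker ∂_1 − rank ∂_2 = (6 − 3) − 3 = 0, and the invariant factors of ∂_2 are all 1, so H_1 = 0.
  H_2: rank ker ∂_2 − rank ∂_3 = (4 − 3) − 0 = 1, and there is no ∂_3, so H_2 = Z.

(K is a triangulation of the 2-sphere S^2.)

H_0 = Z,  H_1 = 0,  H_2 = Z.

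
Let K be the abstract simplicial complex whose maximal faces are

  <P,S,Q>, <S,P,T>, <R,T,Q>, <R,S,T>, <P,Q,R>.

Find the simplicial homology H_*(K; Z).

Fix the vertex order P < Q < R < S < T and write every simplex with vertices in increasing order. Then dim K = 2 and the simplices of K are:

  0-simplices (5): P, Q, R, S, T
  1-simplices (10): PQ, PR, PS, PT, QR, QS, QT, RS, RT, ST
  2-simplices (5): PQR, PQS, PST, QRT, RST

so the chain groups are C_0 ≅ Z^5, C_1 ≅ Z^10, C_2 ≅ Z^5.

The boundary map ∂_1: C_1 → C_0 maps an edge to its endpoints' difference, ∂[p,q] = q − p. For instance
  ∂PS = S − P.
The resulting 5×10 matrix has rank 4, and its Smith normal form has invariant factors (1,1,1,1).

The boundary map ∂_2: C_2 → C_1 maps a triangle to the signed sum of its edges. For instance
  ∂PQR = QR − PR + PQ,
  ∂PQS = QS − PS + PQ.
This gives a 10×5 integer matrix of rank 5; reducing to Smith normal form yields diagonal entries (1,1,1,1,1).

Reading off H_k = ker ∂_k / im ∂_{k+1}:

  H_0: rank C_0 − rank ∂_1 = 5 − 4 = 1, and the invariant factors of ∂_1 are all 1, so H_0 = Z.
  H_1: rank ker ∂_1 − rank ∂_2 = (10 − 4) − 5 = 1, and the invariant factors of ∂_2 are all 1, so H_1 = Z.
  H_2: rank ker ∂_2 − rank ∂_3 = (5 − 5) − 0 = 0, and there is no ∂_3, so H_2 = 0.

H_0 = Z,  H_1 = Z,  H_2 = 0.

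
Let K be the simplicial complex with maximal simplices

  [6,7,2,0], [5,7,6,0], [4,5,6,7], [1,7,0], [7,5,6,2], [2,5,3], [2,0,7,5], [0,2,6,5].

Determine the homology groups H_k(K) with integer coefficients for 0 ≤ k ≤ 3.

H_0 ≅ Z,  H_1 = 0,  H_2 = 0,  H_3 ≅ Z.

Fix the vertex order 0 < 1 < 2 < 3 < 4 < 5 < 6 < 7 and write every simplex with vertices in increasing order. Then dim K = 3 and the simplices of K are:

  0-simplices (8): [0], [1], [2], [3], [4], [5], [6], [7]
  1-simplices (17): [0,1], [0,2], [0,5], [0,6], [0,7], [1,7], [2,3], [2,5], [2,6], [2,7], [3,5], [4,5], [4,6], [4,7], [5,6], [5,7], [6,7]
  2-simplices (15): [0,1,7], [0,2,5], [0,2,6], [0,2,7], [0,5,6], [0,5,7], [0,6,7], [2,3,5], [2,5,6], [2,5,7], [2,6,7], [4,5,6], [4,5,7], [4,6,7], [5,6,7]
  3-simplices (6): [0,2,5,6], [0,2,5,7], [0,2,6,7], [0,5,6,7], [2,5,6,7], [4,5,6,7]

so the chain groups are C_0 ≅ Z^8, C_1 ≅ Z^17, C_2 ≅ Z^15, C_3 ≅ Z^6.

The boundary map ∂_1: C_1 → C_0 sends each edge [p,q] (with p < q) to q − p. For instance
  ∂[2,7] = [7] − [2].
This gives a 8×17 integer matrix of rank 7; reducing to Smith normal form yields diagonal entries (1,1,1,1,1,1,1).

The boundary map ∂_2: C_2 → C_1 acts by ∂[p,q,r] = [q,r] − [p,r] + [p,q]. For instance
  ∂[0,2,7] = [2,7] − [0,7] + [0,2],
  ∂[0,1,7] = [1,7] − [0,7] + [0,1].
The 17×15 boundary matrix has rank 10 and Smith normal form diag(1,1,1,1,1,1,1,1,1,1).

∂_3: C_3 → C_2 sends each 3-simplex σ to the alternating sum Σ_i (−1)^i (σ with its i-th vertex removed). For instance
  ∂[4,5,6,7] = [5,6,7] − [4,6,7] + [4,5,7] − [4,5,6],
  ∂[0,2,6,7] = [2,6,7] − [0,6,7] + [0,2,7] − [0,2,6].
As a 15×6 matrix over Z this has rank 5, with invariant factors (1,1,1,1,1).

Now H_k = ker ∂_k / im ∂_{k+1}, so:

  H_0: rank C_0 − rank ∂_1 = 8 − 7 = 1, and the invariant factors of ∂_1 are all 1, so H_0 = Z.
  H_1: rank ker ∂_1 − rank ∂_2 = (17 − 7) − 10 = 0, and the invariant factors of ∂_2 are all 1, so H_1 = 0.
  H_2: rank ker ∂_2 − rank ∂_3 = (15 − 10) − 5 = 0, and the invariant factors of ∂_3 are all 1, so H_2 = 0.
  H_3: rank ker ∂_3 − rank ∂_4 = (6 − 5) − 0 = 1, and there is no ∂_4, so H_3 = Z.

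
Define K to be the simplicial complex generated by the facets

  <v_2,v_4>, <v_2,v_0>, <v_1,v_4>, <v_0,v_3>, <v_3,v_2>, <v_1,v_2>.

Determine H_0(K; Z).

Fix the vertex order v_0 < v_1 < v_2 < v_3 < v_4 and write every simplex with vertices in increasing order. Then dim K = 1 and the simplices of K are:

  0-simplices (5): [v_0], [v_1], [v_2], [v_3], [v_4]
  1-simplices (6): [v_0,v_2], [v_0,v_3], [v_1,v_2], [v_1,v_4], [v_2,v_3], [v_2,v_4]

so the chain groups are C_0 ≅ Z^5, C_1 ≅ Z^6.

∂_1: C_1 → C_0 is given by ∂[p,q] = [q] − [p]. For instance
  ∂[v_0,v_3] = [v_3] − [v_0].
As a 5×6 matrix over Z this has rank 4, with invariant factors (1,1,1,1).

Now H_k = ker ∂_k / im ∂_{k+1}, so:

  H_0: rank C_0 − rank ∂_1 = 5 − 4 = 1, and the invariant factors of ∂_1 are all 1, so H_0 = Z.

H_0 ≅ Z.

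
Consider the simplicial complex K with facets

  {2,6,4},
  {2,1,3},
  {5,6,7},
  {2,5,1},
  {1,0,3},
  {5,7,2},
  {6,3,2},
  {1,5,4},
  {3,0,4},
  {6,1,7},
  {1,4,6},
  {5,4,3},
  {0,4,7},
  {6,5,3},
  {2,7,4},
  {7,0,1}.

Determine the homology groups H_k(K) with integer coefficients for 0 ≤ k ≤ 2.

H_0 ≅ Z,  H_1 ≅ Z^2,  H_2 ≅ Z.

Fix the vertex order 0 < 1 < 2 < 3 < 4 < 5 < 6 < 7 and write every simplex with vertices in increasing order. Then dim K = 2 and the simplices of K are:

  0-simplices (8): [0], [1], [2], [3], [4], [5], [6], [7]
  1-simplices (24): (24 of them)
  2-simplices (16): [0,1,3], [0,1,7], [0,3,4], [0,4,7], [1,2,3], [1,2,5], [1,4,5], [1,4,6], [1,6,7], [2,3,6], [2,4,6], [2,4,7], [2,5,7], [3,4,5], [3,5,6], [5,6,7]

Hence C_0 ≅ Z^8, C_1 ≅ Z^24, C_2 ≅ Z^16.

The boundary map ∂_1: C_1 → C_0 maps an edge to its endpoints' difference, ∂[p,q] = q − p. For instance
  ∂[0,1] = [1] − [0].
The resulting 8×24 matrix has rank 7, and its Smith normal form has invariant factors (1,1,1,1,1,1,1).

Boundary ∂_2: C_2 → C_1 sends each 2-simplex [p,q,r] to [q,r] − [p,r] + [p,q]. For instance
  ∂[0,4,7] = [4,7] − [0,7] + [0,4],
  ∂[0,1,3] = [1,3] − [0,3] + [0,1].
The 24×16 boundary matrix has rank 15 and Smith normal form diag(1,1,1,1,1,1,1,1,1,1,1,1,1,1,1).

Now H_k = ker ∂_k / im ∂_{k+1}, so:

  H_0: rank C_0 − rank ∂_1 = 8 − 7 = 1, and the invariant factors of ∂_1 are all 1, so H_0 ≅ Z.
  H_1: rank ker ∂_1 − rank ∂_2 = (24 − 7) − 15 = 2, and the invariant factors of ∂_2 are all 1, so H_1 ≅ Z^2.
  H_2: rank ker ∂_2 − rank ∂_3 = (16 − 15) − 0 = 1, and there is no ∂_3, so H_2 ≅ Z.

As a check, the Euler characteristic is 8 − 24 + 16 = 0, which agrees with 1 − 2 + 1 = 0.
(K is a triangulation of the torus T^2.)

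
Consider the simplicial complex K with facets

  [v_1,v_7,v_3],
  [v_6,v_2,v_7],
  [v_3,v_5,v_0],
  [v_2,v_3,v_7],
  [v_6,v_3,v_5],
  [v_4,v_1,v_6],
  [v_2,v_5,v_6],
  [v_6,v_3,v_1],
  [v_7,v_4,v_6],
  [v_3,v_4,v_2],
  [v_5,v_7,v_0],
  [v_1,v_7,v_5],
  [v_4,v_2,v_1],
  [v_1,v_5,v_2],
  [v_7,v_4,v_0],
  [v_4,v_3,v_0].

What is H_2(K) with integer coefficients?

K has 8 vertices, 24 edges, 16 triangles.
rank ∂_2 = 15, rank ∂_3 = 0 ⇒ b_2 = 16 − 15 − 0 = 1. So H_2 = Z.

H_2 = Z.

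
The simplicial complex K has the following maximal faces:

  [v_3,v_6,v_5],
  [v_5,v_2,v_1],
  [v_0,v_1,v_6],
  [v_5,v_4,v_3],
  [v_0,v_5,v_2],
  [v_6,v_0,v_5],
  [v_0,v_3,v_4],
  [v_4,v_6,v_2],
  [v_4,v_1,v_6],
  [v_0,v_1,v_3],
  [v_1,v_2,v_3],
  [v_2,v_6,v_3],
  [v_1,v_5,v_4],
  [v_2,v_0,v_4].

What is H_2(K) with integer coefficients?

Fix the vertex order v_0 < v_1 < v_2 < v_3 < v_4 < v_5 < v_6 and write every simplex with vertices in increasing order. Then dim K = 2 and the simplices of K are:

  0-simplices (7): [v_0], [v_1], [v_2], [v_3], [v_4], [v_5], [v_6]
  1-simplices (21): (21 of them)
  2-simplices (14): (14 of them)

so the chain groups are C_0 ≅ Z^7, C_1 ≅ Z^21, C_2 ≅ Z^14.

Boundary ∂_1: C_1 → C_0 is given by ∂[p,q] = [q] − [p].
The resulting 7×21 matrix has rank 6, and its Smith normal form has invariant factors (1,1,1,1,1,1).

∂_2: C_2 → C_1 sends each 2-simplex [p,q,r] to [q,r] − [p,r] + [p,q]. For instance
  ∂[v_0,v_2,v_5] = [v_2,v_5] − [v_0,v_5] + [v_0,v_2],
  ∂[v_0,v_2,v_4] = [v_2,v_4] − [v_0,v_4] + [v_0,v_2].
The resulting 21×14 matrix has rank 13, and its Smith normal form has invariant factors (1,1,1,1,1,1,1,1,1,1,1,1,1).

Now H_k = ker ∂_k / im ∂_{k+1}, so:

  H_2: rank ker ∂_2 − rank ∂_3 = (14 − 13) − 0 = 1, and there is no ∂_3, so H_2 ≅ Z.

(K is a triangulation of the torus T^2.)

H_2 = Z.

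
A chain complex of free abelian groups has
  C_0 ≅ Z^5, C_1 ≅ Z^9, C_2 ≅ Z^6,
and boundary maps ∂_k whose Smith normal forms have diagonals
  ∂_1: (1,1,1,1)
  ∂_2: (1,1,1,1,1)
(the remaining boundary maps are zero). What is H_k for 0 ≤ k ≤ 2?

H_0: b_0 = 5 − 0 − 4 = 1; torsion from ∂_1 factors > 1: none. So H_0 = Z.
H_1: b_1 = 9 − 4 − 5 = 0; torsion from ∂_2 factors > 1: none. So H_1 = 0.
H_2: b_2 = 6 − 5 − 0 = 1; torsion from ∂_3 factors > 1: none. So H_2 = Z.

H_0 = Z,  H_1 = 0,  H_2 = Z.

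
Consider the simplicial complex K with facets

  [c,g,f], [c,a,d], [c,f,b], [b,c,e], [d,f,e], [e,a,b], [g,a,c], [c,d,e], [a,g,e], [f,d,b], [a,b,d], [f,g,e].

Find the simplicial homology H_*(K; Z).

Order the vertices as a < b < c < d < e < f < g. Listing each simplex with vertices in this order, K has dimension 2 with simplices:

  0-simplices (7): a, b, c, d, e, f, g
  1-simplices (18): ab, ac, ad, ae, ag, bc, bd, be, bf, cd, ce, cf, cg, de, df, ef, eg, fg
  2-simplices (12): abd, abe, acd, acg, aeg, bce, bcf, bdf, cde, cfg, def, efg

so the chain groups are C_0 ≅ Z^7, C_1 ≅ Z^18, C_2 ≅ Z^12.

The boundary map ∂_1: C_1 → C_0 sends each edge [p,q] (with p < q) to q − p. For instance
  ∂de = e − d.
The 7×18 boundary matrix has rank 6 and Smith normal form diag(1,1,1,1,1,1).

The boundary map ∂_2: C_2 → C_1 acts by ∂[p,q,r] = [q,r] − [p,r] + [p,q]. For instance
  ∂abd = bd − ad + ab,
  ∂bce = ce − be + bc.
As a 18×12 matrix over Z this has rank 12, with invariant factors (1,1,1,1,1,1,1,1,1,1,1,2).

Reading off H_k = ker ∂_k / im ∂_{k+1}:

  H_0: rank C_0 − rank ∂_1 = 7 − 6 = 1, and the invariant factors of ∂_1 are all 1, so H_0 ≅ Z.
  H_1: rank ker ∂_1 − rank ∂_2 = (18 − 6) − 12 = 0, and ∂_2 has invariant factor 2 > 1, so H_1 ≅ Z_2.
  H_2: rank ker ∂_2 − rank ∂_3 = (12 − 12) − 0 = 0, and there is no ∂_3, so H_2 ≅ 0.

As a check, the Euler characteristic is 7 − 18 + 12 = 1, which agrees with 1 − 0 + 0 = 1.

H_0 = Z,  H_1 = Z_2,  H_2 = 0.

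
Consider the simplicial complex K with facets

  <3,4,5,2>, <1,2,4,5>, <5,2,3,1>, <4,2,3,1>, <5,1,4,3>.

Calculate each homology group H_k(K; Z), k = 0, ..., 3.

We work with the vertex ordering 1 < 2 < 3 < 4 < 5. The simplices of K, each written with vertices in increasing order, are:

  0-simplices (5): [1], [2], [3], [4], [5]
  1-simplices (10): [1,2], [1,3], [1,4], [1,5], [2,3], [2,4], [2,5], [3,4], [3,5], [4,5]
  2-simplices (10): [1,2,3], [1,2,4], [1,2,5], [1,3,4], [1,3,5], [1,4,5], [2,3,4], [2,3,5], [2,4,5], [3,4,5]
  3-simplices (5): [1,2,3,4], [1,2,3,5], [1,2,4,5], [1,3,4,5], [2,3,4,5]

Hence C_0 ≅ Z^5, C_1 ≅ Z^10, C_2 ≅ Z^10, C_3 ≅ Z^5.

∂_1: C_1 → C_0 maps an edge to its endpoints' difference, ∂[p,q] = q − p.
The 5×10 boundary matrix has rank 4 and Smith normal form diag(1,1,1,1).

The boundary map ∂_2: C_2 → C_1 sends each 2-simplex [p,q,r] to [q,r] − [p,r] + [p,q]. For instance
  ∂[1,2,4] = [2,4] − [1,4] + [1,2],
  ∂[1,2,3] = [2,3] − [1,3] + [1,2].
The 10×10 boundary matrix has rank 6 and Smith normal form diag(1,1,1,1,1,1).

∂_3: C_3 → C_2 sends each 3-simplex σ to the alternating sum Σ_i (−1)^i (σ with its i-th vertex removed). For instance
  ∂[2,3,4,5] = [3,4,5] − [2,4,5] + [2,3,5] − [2,3,4],
  ∂[1,2,3,5] = [2,3,5] − [1,3,5] + [1,2,5] − [1,2,3].
The 10×5 boundary matrix has rank 4 and Smith normal form diag(1,1,1,1).

Computing H_k = (kernel of ∂_k) / (image of ∂_{k+1}):

  H_0: rank C_0 − rank ∂_1 = 5 − 4 = 1, and the invariant factors of ∂_1 are all 1, so H_0 ≅ Z.
  H_1: rank ker ∂_1 − rank ∂_2 = (10 − 4) − 6 = 0, and the invariant factors of ∂_2 are all 1, so H_1 ≅ 0.
  H_2: rank ker ∂_2 − rank ∂_3 = (10 − 6) − 4 = 0, and the invariant factors of ∂_3 are all 1, so H_2 ≅ 0.
  H_3: rank ker ∂_3 − rank ∂_4 = (5 − 4) − 0 = 1, and there is no ∂_4, so H_3 ≅ Z.

As a check, the Euler characteristic is 5 − 10 + 10 − 5 = 0, which agrees with 1 − 0 + 0 − 1 = 0.

H_0 ≅ Z,  H_1 = 0,  H_2 = 0,  H_3 ≅ Z.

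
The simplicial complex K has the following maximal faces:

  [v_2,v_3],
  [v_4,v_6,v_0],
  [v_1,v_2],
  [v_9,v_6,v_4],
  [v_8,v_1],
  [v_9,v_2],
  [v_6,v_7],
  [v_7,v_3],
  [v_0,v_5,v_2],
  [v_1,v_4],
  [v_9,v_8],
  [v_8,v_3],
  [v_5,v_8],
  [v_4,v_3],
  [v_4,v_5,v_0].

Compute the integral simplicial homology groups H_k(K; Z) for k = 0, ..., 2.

H_0 ≅ Z,  H_1 ≅ Z^7,  H_2 = 0.

Take the total order v_0 < v_1 < v_2 < v_3 < v_4 < v_5 < v_6 < v_7 < v_8 < v_9 on the vertex set. Then K (dimension 2) consists of the simplices:

  0-simplices (10): [v_0], [v_1], [v_2], [v_3], [v_4], [v_5], [v_6], [v_7], [v_8], [v_9]
  1-simplices (20): (20 of them)
  2-simplices (4): [v_0,v_2,v_5], [v_0,v_4,v_5], [v_0,v_4,v_6], [v_4,v_6,v_9]

Hence C_0 ≅ Z^10, C_1 ≅ Z^20, C_2 ≅ Z^4.

∂_1: C_1 → C_0 sends each edge [p,q] (with p < q) to q − p. For instance
  ∂[v_1,v_2] = [v_2] − [v_1].
The 10×20 boundary matrix has rank 9 and Smith normal form diag(1,1,1,1,1,1,1,1,1).

∂_2: C_2 → C_1 sends each 2-simplex [p,q,r] to [q,r] − [p,r] + [p,q]. For instance
  ∂[v_0,v_4,v_5] = [v_4,v_5] − [v_0,v_5] + [v_0,v_4],
  ∂[v_4,v_6,v_9] = [v_6,v_9] − [v_4,v_9] + [v_4,v_6].
The resulting 20×4 matrix has rank 4, and its Smith normal form has invariant factors (1,1,1,1).

From H_k ≅ ker(∂_k) / im(∂_{k+1}) we obtain:

  H_0: rank C_0 − rank ∂_1 = 10 − 9 = 1, and the invariant factors of ∂_1 are all 1, so H_0 = Z.
  H_1: rank ker ∂_1 − rank ∂_2 = (20 − 9) − 4 = 7, and the invariant factors of ∂_2 are all 1, so H_1 = Z^7.
  H_2: rank ker ∂_2 − rank ∂_3 = (4 − 4) − 0 = 0, and there is no ∂_3, so H_2 = 0.

As a check, the Euler characteristic is 10 − 20 + 4 = -6, which agrees with 1 − 7 + 0 = -6.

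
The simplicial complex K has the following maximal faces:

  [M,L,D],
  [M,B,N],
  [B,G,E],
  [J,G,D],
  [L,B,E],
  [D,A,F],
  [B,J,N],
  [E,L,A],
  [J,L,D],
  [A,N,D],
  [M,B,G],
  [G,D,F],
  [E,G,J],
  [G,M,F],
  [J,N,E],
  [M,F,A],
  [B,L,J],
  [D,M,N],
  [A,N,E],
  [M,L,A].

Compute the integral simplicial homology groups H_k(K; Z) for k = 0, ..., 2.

Fix the vertex order A < B < D < E < F < G < J < L < M < N and write every simplex with vertices in increasing order. Then dim K = 2 and the simplices of K are:

  0-simplices (10): A, B, D, E, F, G, J, L, M, N
  1-simplices (30): AD, AE, AF, AL, AM, AN, BE, BG, BJ, BL, BM, BN, DF, DG, DJ, DL, DM, DN, EG, EJ, EL, EN, FG, FM, GJ, GM, JL, JN, LM, MN
  2-simplices (20): ADF, ADN, AEL, AEN, AFM, ALM, BEG, BEL, BGM, BJL, BJN, BMN, DFG, DGJ, DJL, DLM, DMN, EGJ, EJN, FGM

so the chain groups are C_0 ≅ Z^10, C_1 ≅ Z^30, C_2 ≅ Z^20.

The boundary map ∂_1: C_1 → C_0 maps an edge to its endpoints' difference, ∂[p,q] = q − p.
The 10×30 boundary matrix has rank 9 and Smith normal form diag(1,1,1,1,1,1,1,1,1).

The boundary map ∂_2: C_2 → C_1 maps a triangle to the signed sum of its edges. For instance
  ∂BJL = JL − BL + BJ,
  ∂BEG = EG − BG + BE.
This gives a 30×20 integer matrix of rank 20; reducing to Smith normal form yields diagonal entries (1,1,1,1,1,1,1,1,1,1,1,1,1,1,1,1,1,1,1,2).

From H_k ≅ ker(∂_k) / im(∂_{k+1}) we obtain:

  H_0: rank C_0 − rank ∂_1 = 10 − 9 = 1, and the invariant factors of ∂_1 are all 1, so H_0 = Z.
  H_1: rank ker ∂_1 − rank ∂_2 = (30 − 9) − 20 = 1, and ∂_2 has invariant factor 2 > 1, so H_1 = Z ⊕ Z_2.
  H_2: rank ker ∂_2 − rank ∂_3 = (20 − 20) − 0 = 0, and there is no ∂_3, so H_2 = 0.

H_0 = Z,  H_1 = Z ⊕ Z_2,  H_2 = 0.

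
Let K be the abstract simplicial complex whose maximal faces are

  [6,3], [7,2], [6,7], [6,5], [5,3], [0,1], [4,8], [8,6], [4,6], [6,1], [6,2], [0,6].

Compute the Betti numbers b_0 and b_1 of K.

We work with the vertex ordering 0 < 1 < 2 < 3 < 4 < 5 < 6 < 7 < 8. The simplices of K, each written with vertices in increasing order, are:

  0-simplices (9): [0], [1], [2], [3], [4], [5], [6], [7], [8]
  1-simplices (12): [0,1], [0,6], [1,6], [2,6], [2,7], [3,5], [3,6], [4,6], [4,8], [5,6], [6,7], [6,8]

giving chain groups C_0 ≅ Z^9, C_1 ≅ Z^12.

∂_1: C_1 → C_0 maps an edge to its endpoints' difference, ∂[p,q] = q − p. For instance
  ∂[2,7] = [7] − [2].
The resulting 9×12 matrix has rank 8, and its Smith normal form has invariant factors (1,1,1,1,1,1,1,1).

Reading off H_k = ker ∂_k / im ∂_{k+1}:

  H_0: rank C_0 − rank ∂_1 = 9 − 8 = 1, and the invariant factors of ∂_1 are all 1, so H_0 = Z.
  H_1: rank ker ∂_1 − rank ∂_2 = (12 − 8) − 0 = 4, and there is no ∂_2, so H_1 = Z^4.

Hence the Betti numbers are b_0 = 1, b_1 = 4.

b_0 = 1, b_1 = 4.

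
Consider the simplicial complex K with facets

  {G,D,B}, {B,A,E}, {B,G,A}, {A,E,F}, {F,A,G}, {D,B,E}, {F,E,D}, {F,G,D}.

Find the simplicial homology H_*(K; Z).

H_0 = Z,  H_1 = 0,  H_2 = Z.

Order the vertices as A < B < D < E < F < G. Listing each simplex with vertices in this order, K has dimension 2 with simplices:

  0-simplices (6): A, B, D, E, F, G
  1-simplices (12): AB, AE, AF, AG, BD, BE, BG, DE, DF, DG, EF, FG
  2-simplices (8): ABE, ABG, AEF, AFG, BDE, BDG, DEF, DFG

giving chain groups C_0 ≅ Z^6, C_1 ≅ Z^12, C_2 ≅ Z^8.

Boundary ∂_1: C_1 → C_0 sends each edge [p,q] (with p < q) to q − p. For instance
  ∂BD = D − B.
The 6×12 boundary matrix has rank 5 and Smith normal form diag(1,1,1,1,1).

The boundary map ∂_2: C_2 → C_1 maps a triangle to the signed sum of its edges. For instance
  ∂AEF = EF − AF + AE,
  ∂BDG = DG − BG + BD.
This gives a 12×8 integer matrix of rank 7; reducing to Smith normal form yields diagonal entries (1,1,1,1,1,1,1).

Reading off H_k = ker ∂_k / im ∂_{k+1}:

  H_0: rank C_0 − rank ∂_1 = 6 − 5 = 1, and the invariant factors of ∂_1 are all 1, so H_0 ≅ Z.
  H_1: rank ker ∂_1 − rank ∂_2 = (12 − 5) − 7 = 0, and the invariant factors of ∂_2 are all 1, so H_1 ≅ 0.
  H_2: rank ker ∂_2 − rank ∂_3 = (8 − 7) − 0 = 1, and there is no ∂_3, so H_2 ≅ Z.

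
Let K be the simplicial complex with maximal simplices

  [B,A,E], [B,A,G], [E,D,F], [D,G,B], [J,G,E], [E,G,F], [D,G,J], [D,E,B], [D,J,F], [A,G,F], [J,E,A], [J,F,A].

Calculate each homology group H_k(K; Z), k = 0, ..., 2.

Fix the vertex order A < B < D < E < F < G < J and write every simplex with vertices in increasing order. Then dim K = 2 and the simplices of K are:

  0-simplices (7): A, B, D, E, F, G, J
  1-simplices (18): AB, AE, AF, AG, AJ, BD, BE, BG, DE, DF, DG, DJ, EF, EG, EJ, FG, FJ, GJ
  2-simplices (12): ABE, ABG, AEJ, AFG, AFJ, BDE, BDG, DEF, DFJ, DGJ, EFG, EGJ

Hence C_0 ≅ Z^7, C_1 ≅ Z^18, C_2 ≅ Z^12.

Boundary ∂_1: C_1 → C_0 is given by ∂[p,q] = [q] − [p]. For instance
  ∂EF = F − E.
As a 7×18 matrix over Z this has rank 6, with invariant factors (1,1,1,1,1,1).

The boundary map ∂_2: C_2 → C_1 sends each 2-simplex [p,q,r] to [q,r] − [p,r] + [p,q]. For instance
  ∂EGJ = GJ − EJ + EG,
  ∂BDE = DE − BE + BD.
As a 18×12 matrix over Z this has rank 12, with invariant factors (1,1,1,1,1,1,1,1,1,1,1,2).

Now H_k = ker ∂_k / im ∂_{k+1}, so:

  H_0: rank C_0 − rank ∂_1 = 7 − 6 = 1, and the invariant factors of ∂_1 are all 1, so H_0 ≅ Z.
  H_1: rank ker ∂_1 − rank ∂_2 = (18 − 6) − 12 = 0, and ∂_2 has invariant factor 2 > 1, so H_1 ≅ Z/2Z.
  H_2: rank ker ∂_2 − rank ∂_3 = (12 − 12) − 0 = 0, and there is no ∂_3, so H_2 ≅ 0.

As a check, the Euler characteristic is 7 − 18 + 12 = 1, which agrees with 1 − 0 + 0 = 1.
(K is a triangulation of the real projective plane RP^2.)

H_0 ≅ Z,  H_1 ≅ Z/2Z,  H_2 = 0.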